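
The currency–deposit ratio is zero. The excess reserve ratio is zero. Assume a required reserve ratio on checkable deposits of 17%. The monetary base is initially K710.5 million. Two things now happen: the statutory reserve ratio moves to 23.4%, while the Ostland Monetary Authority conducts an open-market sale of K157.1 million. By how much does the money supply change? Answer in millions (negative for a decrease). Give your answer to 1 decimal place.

-1814.5 million

Before: m₁ = 1 / (0.17) ≈ 5.88235, MB₁ = 710.5, so M₁ = 5.88235 × 710.5 ≈ 4179.4097 million.
After: m₂ = 1 / (0.234) ≈ 4.27350, MB₂ = 710.5 − 157.1 = 553.4, so M₂ = 4.27350 × 553.4 = 2364.9549 million.
ΔM = M₂ − M₁ = 2364.9549 − 4179.4097 = -1814.4548 million.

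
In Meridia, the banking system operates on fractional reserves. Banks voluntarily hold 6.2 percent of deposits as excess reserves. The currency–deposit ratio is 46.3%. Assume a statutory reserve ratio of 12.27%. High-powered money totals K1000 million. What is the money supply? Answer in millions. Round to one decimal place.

The money multiplier is m = (1 + c) / (rr + e + c) = (1 + 0.463) / (0.1227 + 0.062 + 0.463) ≈ 2.25876.
So M = m × MB = 2.25876 × 1000 = 2258.76 million.

K2258.8 million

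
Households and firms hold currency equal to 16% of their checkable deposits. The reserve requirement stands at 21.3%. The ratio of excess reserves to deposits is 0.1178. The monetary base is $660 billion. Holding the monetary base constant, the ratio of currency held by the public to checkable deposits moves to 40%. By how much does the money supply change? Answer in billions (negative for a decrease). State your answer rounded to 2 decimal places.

Initially m₁ = (1 + 0.16) / (0.213 + 0.1178 + 0.16) ≈ 2.363488, so M₁ = 2.363488 × 660 ≈ 1559.9021 billion.
After the change m₂ = (1 + 0.4) / (0.213 + 0.1178 + 0.4) ≈ 1.915709, so M₂ = 1.915709 × 660 ≈ 1264.3679 billion.
ΔM = M₂ − M₁ = 1264.3679 − 1559.9021 = -295.5342 billion.

-295.53 billion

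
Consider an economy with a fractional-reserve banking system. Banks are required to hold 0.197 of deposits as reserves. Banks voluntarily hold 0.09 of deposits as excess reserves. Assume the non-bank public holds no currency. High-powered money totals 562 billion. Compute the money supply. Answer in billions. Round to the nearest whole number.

The money multiplier is m = 1 / (rr + e) = 1 / (0.197 + 0.09) ≈ 3.4843.
So M = m × MB = 3.4843 × 562 = 1958.1766 billion.

1958 billion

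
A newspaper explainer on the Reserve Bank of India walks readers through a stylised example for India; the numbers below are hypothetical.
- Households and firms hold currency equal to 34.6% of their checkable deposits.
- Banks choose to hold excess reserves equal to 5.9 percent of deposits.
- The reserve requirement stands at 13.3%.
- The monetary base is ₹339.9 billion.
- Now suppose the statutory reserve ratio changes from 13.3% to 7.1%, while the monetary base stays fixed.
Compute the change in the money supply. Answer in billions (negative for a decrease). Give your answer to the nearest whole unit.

Initially m₁ = (1 + 0.346) / (0.133 + 0.059 + 0.346) ≈ 2.5019, so M₁ = 2.5019 × 339.9 ≈ 850.3958 billion.
After the change m₂ = (1 + 0.346) / (0.071 + 0.059 + 0.346) ≈ 2.8277, so M₂ = 2.8277 × 339.9 ≈ 961.1352 billion.
ΔM = M₂ − M₁ = 961.1352 − 850.3958 = 110.7394 billion.

₹111 billion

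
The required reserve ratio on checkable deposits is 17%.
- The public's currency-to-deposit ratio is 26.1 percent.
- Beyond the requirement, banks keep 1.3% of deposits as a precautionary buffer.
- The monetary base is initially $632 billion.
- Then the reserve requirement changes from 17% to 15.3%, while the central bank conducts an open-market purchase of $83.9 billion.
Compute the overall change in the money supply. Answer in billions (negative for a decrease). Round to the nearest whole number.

Before: m₁ = (1 + 0.261) / (0.17 + 0.013 + 0.261) ≈ 2.8401, MB₁ = 632, so M₁ = 2.8401 × 632 = 1794.9432 billion.
After: m₂ = (1 + 0.261) / (0.153 + 0.013 + 0.261) ≈ 2.9532, MB₂ = 632 + 83.9 = 715.9, so M₂ = 2.9532 × 715.9 ≈ 2114.1959 billion.
ΔM = M₂ − M₁ = 2114.1959 − 1794.9432 = 319.2527 billion.

$319 billion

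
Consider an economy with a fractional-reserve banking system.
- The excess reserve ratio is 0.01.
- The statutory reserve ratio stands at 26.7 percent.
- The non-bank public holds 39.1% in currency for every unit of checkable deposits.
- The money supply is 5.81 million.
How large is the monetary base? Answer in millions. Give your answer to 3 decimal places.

2.790 million

The money multiplier is m = (1 + c) / (rr + e + c) = (1 + 0.391) / (0.267 + 0.01 + 0.391) ≈ 2.08234.
MB = M / m = 5.81 / 2.08234 ≈ 2.7901 million.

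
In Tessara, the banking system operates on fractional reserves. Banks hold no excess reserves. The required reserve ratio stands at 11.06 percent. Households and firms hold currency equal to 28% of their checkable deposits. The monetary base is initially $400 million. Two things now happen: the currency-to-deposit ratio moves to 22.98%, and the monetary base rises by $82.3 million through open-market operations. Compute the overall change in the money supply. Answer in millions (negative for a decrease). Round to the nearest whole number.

Before: m₁ = (1 + 0.28) / (0.1106 + 0.28) ≈ 3.2770, MB₁ = 400, so M₁ = 3.2770 × 400 = 1310.8 million.
After: m₂ = (1 + 0.2298) / (0.1106 + 0.2298) ≈ 3.6128, MB₂ = 400 + 82.3 = 482.3, so M₂ = 3.6128 × 482.3 ≈ 1742.4534 million.
ΔM = M₂ − M₁ = 1742.4534 − 1310.8 = 431.6534 million.

$432 million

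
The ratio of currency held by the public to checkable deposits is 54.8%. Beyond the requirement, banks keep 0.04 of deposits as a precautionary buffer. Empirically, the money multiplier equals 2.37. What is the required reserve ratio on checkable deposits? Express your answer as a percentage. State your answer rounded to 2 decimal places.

6.52%

Using m = 2.37. Since m = (1 + c)/(c + rr + e), the denominator satisfies c + rr + e = (1 + c)/m = (1 + 0.548) / 2.37 ≈ 0.653165.
With c = 0.548 and e = 0.04, the required reserve ratio on checkable deposits is 0.653165 − 0.548 − 0.04 = 0.065165.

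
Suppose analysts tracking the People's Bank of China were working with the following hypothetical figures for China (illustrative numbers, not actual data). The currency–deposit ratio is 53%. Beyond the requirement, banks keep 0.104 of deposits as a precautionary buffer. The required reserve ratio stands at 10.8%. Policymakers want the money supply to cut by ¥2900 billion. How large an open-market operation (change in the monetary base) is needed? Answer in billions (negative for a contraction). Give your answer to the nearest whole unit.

-1406 billion

The money multiplier is m = (1 + c) / (rr + e + c) = (1 + 0.53) / (0.108 + 0.104 + 0.53) ≈ 2.06199.
ΔMB = ΔM / m = (−2900) / 2.06199 ≈ -1406.4084 billion.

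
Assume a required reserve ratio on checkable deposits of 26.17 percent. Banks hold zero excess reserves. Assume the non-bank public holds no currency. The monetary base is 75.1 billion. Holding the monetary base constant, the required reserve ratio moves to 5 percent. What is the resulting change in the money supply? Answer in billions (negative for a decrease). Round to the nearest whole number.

Initially m₁ = 1 / (0.2617) ≈ 3.8212, so M₁ = 3.8212 × 75.1 ≈ 286.9721 billion.
After the change m₂ = 1 / (0.05) = 20, so M₂ = 20 × 75.1 = 1502 billion.
ΔM = M₂ − M₁ = 1502 − 286.9721 = 1215.0279 billion.

1215 billion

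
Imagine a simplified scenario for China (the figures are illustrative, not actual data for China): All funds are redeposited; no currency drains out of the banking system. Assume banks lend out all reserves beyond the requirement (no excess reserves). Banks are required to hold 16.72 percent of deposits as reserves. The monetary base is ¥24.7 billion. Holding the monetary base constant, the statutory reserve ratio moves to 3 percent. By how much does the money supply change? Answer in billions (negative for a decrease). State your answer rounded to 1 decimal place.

¥675.6 billion

Initially m₁ = 1 / (0.1672) ≈ 5.9809, so M₁ = 5.9809 × 24.7 ≈ 147.7282 billion.
After the change m₂ = 1 / (0.03) ≈ 33.3333, so M₂ = 33.3333 × 24.7 ≈ 823.3325 billion.
ΔM = M₂ − M₁ = 823.3325 − 147.7282 = 675.6043 billion.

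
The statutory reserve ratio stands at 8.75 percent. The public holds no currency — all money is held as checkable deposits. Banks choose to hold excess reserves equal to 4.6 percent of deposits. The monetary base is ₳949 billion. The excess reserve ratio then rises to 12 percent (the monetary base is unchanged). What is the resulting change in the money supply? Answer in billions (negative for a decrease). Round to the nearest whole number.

Initially m₁ = 1 / (0.0875 + 0.046) ≈ 7.4906, so M₁ = 7.4906 × 949 = 7108.5794 billion.
After the change m₂ = 1 / (0.0875 + 0.12) ≈ 4.8193, so M₂ = 4.8193 × 949 = 4573.5157 billion.
ΔM = M₂ − M₁ = 4573.5157 − 7108.5794 = -2535.0637 billion.

-2535 billion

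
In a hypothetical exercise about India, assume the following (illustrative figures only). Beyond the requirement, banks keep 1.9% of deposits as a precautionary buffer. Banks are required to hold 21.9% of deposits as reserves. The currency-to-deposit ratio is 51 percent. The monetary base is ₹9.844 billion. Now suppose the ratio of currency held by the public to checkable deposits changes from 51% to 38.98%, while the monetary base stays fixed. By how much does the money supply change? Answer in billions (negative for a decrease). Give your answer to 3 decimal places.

Initially m₁ = (1 + 0.51) / (0.219 + 0.019 + 0.51) ≈ 2.01872, so M₁ = 2.01872 × 9.844 ≈ 19.8723 billion.
After the change m₂ = (1 + 0.3898) / (0.219 + 0.019 + 0.3898) ≈ 2.21376, so M₂ = 2.21376 × 9.844 ≈ 21.7923 billion.
ΔM = M₂ − M₁ = 21.7923 − 19.8723 = 1.92 billion.

₹1.920 billion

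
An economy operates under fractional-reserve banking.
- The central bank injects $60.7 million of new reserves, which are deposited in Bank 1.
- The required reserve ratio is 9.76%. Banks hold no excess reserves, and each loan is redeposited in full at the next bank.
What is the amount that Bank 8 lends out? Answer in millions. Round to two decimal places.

Each bank lends a fraction (1 − rr) = 0.9024 of the deposit it receives, so Bank 8 receives 60.7·0.9024^7 and lends 60.7·0.9024^8 ≈ 26.6920 million.

$26.69 million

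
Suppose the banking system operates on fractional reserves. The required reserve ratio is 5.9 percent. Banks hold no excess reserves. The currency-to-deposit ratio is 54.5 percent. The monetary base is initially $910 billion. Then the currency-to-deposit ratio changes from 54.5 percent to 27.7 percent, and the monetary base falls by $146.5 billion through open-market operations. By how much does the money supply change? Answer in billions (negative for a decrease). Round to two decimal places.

Before: m₁ = (1 + 0.545) / (0.059 + 0.545) ≈ 2.557947, MB₁ = 910, so M₁ = 2.557947 × 910 ≈ 2327.7318 billion.
After: m₂ = (1 + 0.277) / (0.059 + 0.277) ≈ 3.800595, MB₂ = 910 − 146.5 = 763.5, so M₂ = 3.800595 × 763.5 ≈ 2901.7543 billion.
ΔM = M₂ − M₁ = 2901.7543 − 2327.7318 = 574.0225 billion.

$574.02 billion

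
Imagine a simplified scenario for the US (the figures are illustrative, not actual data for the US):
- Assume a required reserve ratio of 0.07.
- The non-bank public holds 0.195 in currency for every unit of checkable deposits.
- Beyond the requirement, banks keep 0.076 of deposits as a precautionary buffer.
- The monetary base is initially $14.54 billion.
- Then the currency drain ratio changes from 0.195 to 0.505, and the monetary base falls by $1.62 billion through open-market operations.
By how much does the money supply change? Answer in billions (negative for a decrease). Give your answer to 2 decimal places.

Before: m₁ = (1 + 0.195) / (0.07 + 0.076 + 0.195) ≈ 3.50440, MB₁ = 14.54, so M₁ = 3.50440 × 14.54 ≈ 50.954 billion.
After: m₂ = (1 + 0.505) / (0.07 + 0.076 + 0.505) ≈ 2.31183, MB₂ = 14.54 − 1.62 = 12.92, so M₂ = 2.31183 × 12.92 ≈ 29.8688 billion.
ΔM = M₂ − M₁ = 29.8688 − 50.954 = -21.0852 billion.

-21.09 billion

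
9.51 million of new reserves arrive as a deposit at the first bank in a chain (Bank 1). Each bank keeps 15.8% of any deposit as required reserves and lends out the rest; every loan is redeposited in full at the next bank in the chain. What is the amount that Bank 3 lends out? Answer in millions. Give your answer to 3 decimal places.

5.677 million

Each bank lends a fraction (1 − rr) = 0.8420 of the deposit it receives, so Bank 3 receives 9.51·0.8420^2 and lends 9.51·0.8420^3 ≈ 5.6770 million.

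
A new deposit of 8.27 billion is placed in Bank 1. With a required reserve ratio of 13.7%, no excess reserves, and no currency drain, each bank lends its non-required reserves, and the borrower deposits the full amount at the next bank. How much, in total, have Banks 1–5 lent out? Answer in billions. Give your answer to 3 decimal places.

Bank i lends (1 − rr)^i of the original deposit: Bank 1 lends 8.27·0.8630 ≈ 7.1370, Bank 2 lends 8.27·0.8630² ≈ 6.1592, and so on.
Summing a geometric series: total = 8.27·[0.8630·(1 − 0.8630^5) / (1 − 0.8630)] ≈ 27.1576 billion.

27.158 billion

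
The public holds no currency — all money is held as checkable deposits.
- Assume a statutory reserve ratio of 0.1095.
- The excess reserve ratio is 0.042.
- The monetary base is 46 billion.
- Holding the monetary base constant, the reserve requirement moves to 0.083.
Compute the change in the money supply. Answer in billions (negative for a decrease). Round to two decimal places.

Initially m₁ = 1 / (0.1095 + 0.042) ≈ 6.60066, so M₁ = 6.60066 × 46 ≈ 303.6304 billion.
After the change m₂ = 1 / (0.083 + 0.042) = 8, so M₂ = 8 × 46 = 368 billion.
ΔM = M₂ − M₁ = 368 − 303.6304 = 64.3696 billion.

64.37 billion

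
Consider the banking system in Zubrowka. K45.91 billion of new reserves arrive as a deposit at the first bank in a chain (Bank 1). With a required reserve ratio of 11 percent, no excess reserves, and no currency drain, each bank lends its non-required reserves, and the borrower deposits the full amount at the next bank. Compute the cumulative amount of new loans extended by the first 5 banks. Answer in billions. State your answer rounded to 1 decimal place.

K164.0 billion

Bank i lends (1 − rr)^i of the original deposit: Bank 1 lends 45.91·0.8900 = 40.8599, Bank 2 lends 45.91·0.8900² ≈ 36.3653, and so on.
Summing a geometric series: total = 45.91·[0.8900·(1 − 0.8900^5) / (1 − 0.8900)] ≈ 164.0317 billion.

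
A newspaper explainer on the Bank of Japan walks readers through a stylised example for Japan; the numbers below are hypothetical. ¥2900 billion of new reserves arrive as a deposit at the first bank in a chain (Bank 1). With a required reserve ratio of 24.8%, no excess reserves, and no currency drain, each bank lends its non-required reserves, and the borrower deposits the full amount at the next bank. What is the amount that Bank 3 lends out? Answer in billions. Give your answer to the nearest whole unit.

Each bank lends a fraction (1 − rr) = 0.7520 of the deposit it receives, so Bank 3 receives 2900·0.7520^2 and lends 2900·0.7520^3 ≈ 1233.2511 billion.

¥1233 billion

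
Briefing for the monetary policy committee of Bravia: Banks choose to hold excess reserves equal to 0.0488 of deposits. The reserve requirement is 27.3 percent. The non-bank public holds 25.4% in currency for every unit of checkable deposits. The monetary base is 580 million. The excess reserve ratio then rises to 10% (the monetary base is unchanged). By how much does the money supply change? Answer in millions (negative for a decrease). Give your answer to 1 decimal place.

-103.1 million

Initially m₁ = (1 + 0.254) / (0.273 + 0.0488 + 0.254) ≈ 2.17784, so M₁ = 2.17784 × 580 = 1263.1472 million.
After the change m₂ = (1 + 0.254) / (0.273 + 0.1 + 0.254) = 2, so M₂ = 2 × 580 = 1160 million.
ΔM = M₂ − M₁ = 1160 − 1263.1472 = -103.1472 million.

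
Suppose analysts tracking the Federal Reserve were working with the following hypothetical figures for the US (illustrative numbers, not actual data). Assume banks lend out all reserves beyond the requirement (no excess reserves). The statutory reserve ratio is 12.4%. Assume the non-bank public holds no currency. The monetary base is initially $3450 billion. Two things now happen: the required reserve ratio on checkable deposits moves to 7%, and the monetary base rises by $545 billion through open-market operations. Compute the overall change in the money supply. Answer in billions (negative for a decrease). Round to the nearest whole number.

Before: m₁ = 1 / (0.124) ≈ 8.06452, MB₁ = 3450, so M₁ = 8.06452 × 3450 = 27822.594 billion.
After: m₂ = 1 / (0.07) ≈ 14.28571, MB₂ = 3450 + 545 = 3995, so M₂ = 14.28571 × 3995 ≈ 57071.4114 billion.
ΔM = M₂ − M₁ = 57071.4114 − 27822.594 = 29248.8174 billion.

$29249 billion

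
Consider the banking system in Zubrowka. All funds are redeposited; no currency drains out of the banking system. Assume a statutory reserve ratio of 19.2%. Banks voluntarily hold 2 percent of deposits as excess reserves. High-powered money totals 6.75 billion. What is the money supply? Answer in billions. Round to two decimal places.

31.84 billion

The money multiplier is m = 1 / (rr + e) = 1 / (0.192 + 0.02) ≈ 4.7170.
So M = m × MB = 4.7170 × 6.75 ≈ 31.8397 billion.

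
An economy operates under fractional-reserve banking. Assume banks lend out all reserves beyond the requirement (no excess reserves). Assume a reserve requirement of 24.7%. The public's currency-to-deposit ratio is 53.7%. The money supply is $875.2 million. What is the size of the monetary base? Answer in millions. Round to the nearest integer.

$446 million

The money multiplier is m = (1 + c) / (rr + c) = (1 + 0.537) / (0.247 + 0.537) ≈ 1.9605.
MB = M / m = 875.2 / 1.9605 ≈ 446.4167 million.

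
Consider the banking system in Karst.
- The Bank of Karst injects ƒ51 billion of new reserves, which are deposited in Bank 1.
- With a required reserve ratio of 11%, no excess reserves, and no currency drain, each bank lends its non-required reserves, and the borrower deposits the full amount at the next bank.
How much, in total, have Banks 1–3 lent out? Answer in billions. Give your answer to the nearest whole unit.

ƒ122 billion

Bank i lends (1 − rr)^i of the original deposit: Bank 1 lends 51·0.8900 = 45.3900, Bank 2 lends 51·0.8900² = 40.3971, and so on.
Summing a geometric series: total = 51·[0.8900·(1 − 0.8900^3) / (1 − 0.8900)] ≈ 121.7405 billion.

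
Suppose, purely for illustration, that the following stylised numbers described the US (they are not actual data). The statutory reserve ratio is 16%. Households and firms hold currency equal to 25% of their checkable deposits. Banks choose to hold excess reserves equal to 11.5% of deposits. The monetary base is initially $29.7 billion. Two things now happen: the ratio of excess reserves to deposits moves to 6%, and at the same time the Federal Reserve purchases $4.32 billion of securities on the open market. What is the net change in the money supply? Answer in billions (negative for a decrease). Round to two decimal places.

Before: m₁ = (1 + 0.25) / (0.16 + 0.115 + 0.25) ≈ 2.38095, MB₁ = 29.7, so M₁ = 2.38095 × 29.7 ≈ 70.7142 billion.
After: m₂ = (1 + 0.25) / (0.16 + 0.06 + 0.25) ≈ 2.65957, MB₂ = 29.7 + 4.32 = 34.02, so M₂ = 2.65957 × 34.02 ≈ 90.4786 billion.
ΔM = M₂ − M₁ = 90.4786 − 70.7142 = 19.7644 billion.

$19.76 billion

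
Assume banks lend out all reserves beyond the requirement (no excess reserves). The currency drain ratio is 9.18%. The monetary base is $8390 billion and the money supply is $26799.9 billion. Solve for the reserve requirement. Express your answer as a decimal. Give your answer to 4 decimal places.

Using m = M/MB = 26799.9/8390 ≈ 3.194267. Since m = (1 + c)/(c + rr + e), the denominator satisfies c + rr + e = (1 + c)/m = (1 + 0.0918) / 3.194267 ≈ 0.341800.
With c = 0.0918 and e = 0, the reserve requirement is 0.341800 − 0.0918 − 0 = 0.25.

0.2500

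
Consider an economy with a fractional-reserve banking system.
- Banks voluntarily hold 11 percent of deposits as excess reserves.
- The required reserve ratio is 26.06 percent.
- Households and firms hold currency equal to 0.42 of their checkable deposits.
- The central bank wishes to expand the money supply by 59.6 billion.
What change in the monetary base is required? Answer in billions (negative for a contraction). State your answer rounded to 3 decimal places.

33.183 billion

The money multiplier is m = (1 + c) / (rr + e + c) = (1 + 0.42) / (0.2606 + 0.11 + 0.42) ≈ 1.796104.
ΔMB = ΔM / m = (+59.6) / 1.796104 ≈ 33.1829 billion.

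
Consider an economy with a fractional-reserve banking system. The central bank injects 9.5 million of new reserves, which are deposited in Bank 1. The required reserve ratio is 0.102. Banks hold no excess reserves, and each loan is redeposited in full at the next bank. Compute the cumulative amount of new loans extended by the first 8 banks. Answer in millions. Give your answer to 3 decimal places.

48.269 million

Bank i lends (1 − rr)^i of the original deposit: Bank 1 lends 9.5·0.8980 = 8.5310, Bank 2 lends 9.5·0.8980² ≈ 7.6608, and so on.
Summing a geometric series: total = 9.5·[0.8980·(1 − 0.8980^8) / (1 − 0.8980)] ≈ 48.2693 million.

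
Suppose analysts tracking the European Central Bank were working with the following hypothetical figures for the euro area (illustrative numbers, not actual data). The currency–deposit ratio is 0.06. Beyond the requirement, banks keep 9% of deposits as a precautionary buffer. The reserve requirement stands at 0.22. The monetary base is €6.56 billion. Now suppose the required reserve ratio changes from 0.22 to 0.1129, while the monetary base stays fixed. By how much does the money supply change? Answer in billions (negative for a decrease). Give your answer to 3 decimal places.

€7.656 billion

Initially m₁ = (1 + 0.06) / (0.22 + 0.09 + 0.06) ≈ 2.86486, so M₁ = 2.86486 × 6.56 ≈ 18.7935 billion.
After the change m₂ = (1 + 0.06) / (0.1129 + 0.09 + 0.06) ≈ 4.03195, so M₂ = 4.03195 × 6.56 ≈ 26.4496 billion.
ΔM = M₂ − M₁ = 26.4496 − 18.7935 = 7.6561 billion.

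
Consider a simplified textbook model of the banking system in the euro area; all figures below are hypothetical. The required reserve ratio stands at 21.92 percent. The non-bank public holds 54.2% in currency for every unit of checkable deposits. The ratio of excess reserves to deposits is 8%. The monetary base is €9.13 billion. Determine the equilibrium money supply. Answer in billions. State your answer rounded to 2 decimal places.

The money multiplier is m = (1 + c) / (rr + e + c) = (1 + 0.542) / (0.2192 + 0.08 + 0.542) ≈ 1.8331.
So M = m × MB = 1.8331 × 9.13 ≈ 16.7362 billion.

€16.74 billion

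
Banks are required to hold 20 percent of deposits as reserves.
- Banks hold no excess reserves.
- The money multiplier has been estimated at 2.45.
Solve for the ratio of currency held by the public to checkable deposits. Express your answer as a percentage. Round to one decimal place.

Using m = 2.45. From m = (1 + c)/(c + rr + e), rearranging gives 1 + c = m·(c + rr + e), so c·(1 − m) = m·(rr + e) − 1.
Hence c = [m·(rr + e) − 1]/(1 − m) = [2.45 × (0.2 + 0) − 1] / (1 − 2.45) ≈ 0.351724.

35.2%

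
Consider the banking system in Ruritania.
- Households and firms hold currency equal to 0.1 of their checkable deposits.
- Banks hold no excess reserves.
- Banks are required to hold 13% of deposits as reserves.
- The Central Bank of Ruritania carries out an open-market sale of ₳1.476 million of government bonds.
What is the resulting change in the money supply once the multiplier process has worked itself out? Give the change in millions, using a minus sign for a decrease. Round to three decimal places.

The money multiplier is m = (1 + c) / (rr + c) = (1 + 0.1) / (0.13 + 0.1) ≈ 4.78261.
The sale removes 1.476 million of base, so ΔM = m × ΔMB = 4.78261 × (−1.476) ≈ -7.0591 million.

-7.059 million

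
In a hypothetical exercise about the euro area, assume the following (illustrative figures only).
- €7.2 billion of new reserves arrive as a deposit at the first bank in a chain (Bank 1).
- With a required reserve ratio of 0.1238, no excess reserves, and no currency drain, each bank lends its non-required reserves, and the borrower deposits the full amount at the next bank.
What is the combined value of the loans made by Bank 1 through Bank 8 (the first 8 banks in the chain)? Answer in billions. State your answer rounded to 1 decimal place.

€33.3 billion

Bank i lends (1 − rr)^i of the original deposit: Bank 1 lends 7.2·0.8762 ≈ 6.3086, Bank 2 lends 7.2·0.8762² ≈ 5.5276, and so on.
Summing a geometric series: total = 7.2·[0.8762·(1 − 0.8762^8) / (1 − 0.8762)] ≈ 33.2556 billion.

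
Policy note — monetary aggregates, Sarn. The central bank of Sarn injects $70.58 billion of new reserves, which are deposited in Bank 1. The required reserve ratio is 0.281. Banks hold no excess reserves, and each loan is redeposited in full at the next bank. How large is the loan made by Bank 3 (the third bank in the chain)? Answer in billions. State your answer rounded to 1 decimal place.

Each bank lends a fraction (1 − rr) = 0.7190 of the deposit it receives, so Bank 3 receives 70.58·0.7190^2 and lends 70.58·0.7190^3 ≈ 26.2342 billion.

$26.2 billion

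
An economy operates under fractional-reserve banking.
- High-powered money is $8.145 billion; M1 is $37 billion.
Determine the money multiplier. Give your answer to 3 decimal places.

4.543

The money multiplier is m = M / MB = 37 / 8.145 ≈ 4.54266.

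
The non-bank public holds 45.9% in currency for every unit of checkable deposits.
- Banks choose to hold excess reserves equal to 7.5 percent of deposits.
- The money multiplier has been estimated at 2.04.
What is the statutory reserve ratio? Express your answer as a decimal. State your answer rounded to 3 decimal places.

0.181

Using m = 2.04. Since m = (1 + c)/(c + rr + e), the denominator satisfies c + rr + e = (1 + c)/m = (1 + 0.459) / 2.04 ≈ 0.715196.
With c = 0.459 and e = 0.075, the statutory reserve ratio is 0.715196 − 0.459 − 0.075 = 0.181196.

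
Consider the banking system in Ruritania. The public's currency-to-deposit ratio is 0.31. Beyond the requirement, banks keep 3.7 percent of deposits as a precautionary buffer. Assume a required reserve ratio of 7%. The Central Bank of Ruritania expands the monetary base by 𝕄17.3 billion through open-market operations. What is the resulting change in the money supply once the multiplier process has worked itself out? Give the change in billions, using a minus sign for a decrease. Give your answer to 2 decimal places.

𝕄54.35 billion

The money multiplier is m = (1 + c) / (rr + e + c) = (1 + 0.31) / (0.07 + 0.037 + 0.31) ≈ 3.14149.
The purchase adds 17.3 billion of base, so ΔM = m × ΔMB = 3.14149 × (+17.3) ≈ 54.3478 billion.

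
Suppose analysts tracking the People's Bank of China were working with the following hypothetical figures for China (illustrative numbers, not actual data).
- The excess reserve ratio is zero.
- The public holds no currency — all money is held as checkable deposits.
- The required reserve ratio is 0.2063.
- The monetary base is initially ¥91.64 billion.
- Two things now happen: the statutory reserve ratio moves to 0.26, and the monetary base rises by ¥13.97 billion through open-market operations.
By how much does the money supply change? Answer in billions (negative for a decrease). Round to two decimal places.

-38.02 billion

Before: m₁ = 1 / (0.2063) ≈ 4.847310, MB₁ = 91.64, so M₁ = 4.847310 × 91.64 ≈ 444.2075 billion.
After: m₂ = 1 / (0.26) ≈ 3.846154, MB₂ = 91.64 + 13.97 = 105.61, so M₂ = 3.846154 × 105.61 ≈ 406.1923 billion.
ΔM = M₂ − M₁ = 406.1923 − 444.2075 = -38.0152 billion.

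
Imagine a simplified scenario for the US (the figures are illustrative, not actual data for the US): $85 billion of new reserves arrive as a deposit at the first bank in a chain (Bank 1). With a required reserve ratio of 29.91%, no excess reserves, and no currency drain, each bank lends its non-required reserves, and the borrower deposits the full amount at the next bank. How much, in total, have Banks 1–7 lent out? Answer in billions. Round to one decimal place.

Bank i lends (1 − rr)^i of the original deposit: Bank 1 lends 85·0.7009 = 59.5765, Bank 2 lends 85·0.7009² ≈ 41.7572, and so on.
Summing a geometric series: total = 85·[0.7009·(1 − 0.7009^7) / (1 − 0.7009)] ≈ 182.6339 billion.

$182.6 billion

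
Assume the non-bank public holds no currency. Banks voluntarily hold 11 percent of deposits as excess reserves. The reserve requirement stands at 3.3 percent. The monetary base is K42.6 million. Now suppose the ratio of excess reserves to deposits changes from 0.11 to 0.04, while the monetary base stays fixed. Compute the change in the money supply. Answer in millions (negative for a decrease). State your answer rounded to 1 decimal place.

K285.7 million

Initially m₁ = 1 / (0.033 + 0.11) ≈ 6.9930, so M₁ = 6.9930 × 42.6 = 297.9018 million.
After the change m₂ = 1 / (0.033 + 0.04) ≈ 13.6986, so M₂ = 13.6986 × 42.6 ≈ 583.5604 million.
ΔM = M₂ − M₁ = 583.5604 − 297.9018 = 285.6586 million.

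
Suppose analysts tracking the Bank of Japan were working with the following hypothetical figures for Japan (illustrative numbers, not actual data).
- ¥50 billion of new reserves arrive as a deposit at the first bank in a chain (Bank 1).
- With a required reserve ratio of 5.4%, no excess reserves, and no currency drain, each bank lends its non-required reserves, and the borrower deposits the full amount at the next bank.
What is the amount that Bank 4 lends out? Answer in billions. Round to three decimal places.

Each bank lends a fraction (1 − rr) = 0.9460 of the deposit it receives, so Bank 4 receives 50·0.9460^3 and lends 50·0.9460^4 ≈ 40.0437 billion.

¥40.044 billion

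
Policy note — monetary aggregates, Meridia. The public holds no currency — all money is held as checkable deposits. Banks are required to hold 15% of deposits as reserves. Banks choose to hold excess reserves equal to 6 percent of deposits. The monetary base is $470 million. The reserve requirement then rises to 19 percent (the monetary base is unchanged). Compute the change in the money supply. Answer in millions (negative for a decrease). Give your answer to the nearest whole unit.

-358 million

Initially m₁ = 1 / (0.15 + 0.06) ≈ 4.7619, so M₁ = 4.7619 × 470 = 2238.093 million.
After the change m₂ = 1 / (0.19 + 0.06) = 4, so M₂ = 4 × 470 = 1880 million.
ΔM = M₂ − M₁ = 1880 − 2238.093 = -358.093 million.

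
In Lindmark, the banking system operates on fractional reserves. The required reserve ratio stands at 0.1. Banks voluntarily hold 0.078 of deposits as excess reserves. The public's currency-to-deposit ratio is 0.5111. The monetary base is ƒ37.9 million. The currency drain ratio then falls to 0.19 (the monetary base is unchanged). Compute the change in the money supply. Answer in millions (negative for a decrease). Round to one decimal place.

Initially m₁ = (1 + 0.5111) / (0.1 + 0.078 + 0.5111) ≈ 2.1929, so M₁ = 2.1929 × 37.9 ≈ 83.1109 million.
After the change m₂ = (1 + 0.19) / (0.1 + 0.078 + 0.19) ≈ 3.2337, so M₂ = 3.2337 × 37.9 ≈ 122.5572 million.
ΔM = M₂ − M₁ = 122.5572 − 83.1109 = 39.4463 million.

ƒ39.4 million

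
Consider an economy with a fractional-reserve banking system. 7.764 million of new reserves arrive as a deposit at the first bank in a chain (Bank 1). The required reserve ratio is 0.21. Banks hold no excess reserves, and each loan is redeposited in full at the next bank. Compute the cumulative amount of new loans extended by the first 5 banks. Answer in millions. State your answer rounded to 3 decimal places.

Bank i lends (1 − rr)^i of the original deposit: Bank 1 lends 7.764·0.7900 ≈ 6.1336, Bank 2 lends 7.764·0.7900² ≈ 4.8455, and so on.
Summing a geometric series: total = 7.764·[0.7900·(1 − 0.7900^5) / (1 − 0.7900)] ≈ 20.2201 million.

20.220 million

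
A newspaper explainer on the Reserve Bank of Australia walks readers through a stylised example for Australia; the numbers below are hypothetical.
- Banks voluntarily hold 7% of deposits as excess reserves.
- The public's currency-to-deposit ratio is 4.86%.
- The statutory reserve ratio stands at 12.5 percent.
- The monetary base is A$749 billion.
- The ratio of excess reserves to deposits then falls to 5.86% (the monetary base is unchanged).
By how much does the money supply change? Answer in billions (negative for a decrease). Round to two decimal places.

A$158.29 billion

Initially m₁ = (1 + 0.0486) / (0.125 + 0.07 + 0.0486) ≈ 4.304598, so M₁ = 4.304598 × 749 ≈ 3224.1439 billion.
After the change m₂ = (1 + 0.0486) / (0.125 + 0.0586 + 0.0486) ≈ 4.515935, so M₂ = 4.515935 × 749 ≈ 3382.4353 billion.
ΔM = M₂ − M₁ = 3382.4353 − 3224.1439 = 158.2914 billion.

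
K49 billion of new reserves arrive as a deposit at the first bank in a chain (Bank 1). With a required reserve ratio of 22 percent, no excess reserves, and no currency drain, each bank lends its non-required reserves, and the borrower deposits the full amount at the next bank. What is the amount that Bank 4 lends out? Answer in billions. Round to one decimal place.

Each bank lends a fraction (1 − rr) = 0.7800 of the deposit it receives, so Bank 4 receives 49·0.7800^3 and lends 49·0.7800^4 ≈ 18.1374 billion.

K18.1 billion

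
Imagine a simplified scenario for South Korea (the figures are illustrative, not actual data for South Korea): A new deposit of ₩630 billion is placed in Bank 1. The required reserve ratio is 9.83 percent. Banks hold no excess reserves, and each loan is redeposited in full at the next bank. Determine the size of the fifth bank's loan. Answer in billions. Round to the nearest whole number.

Each bank lends a fraction (1 − rr) = 0.9017 of the deposit it receives, so Bank 5 receives 630·0.9017^4 and lends 630·0.9017^5 ≈ 375.5354 billion.

₩376 billion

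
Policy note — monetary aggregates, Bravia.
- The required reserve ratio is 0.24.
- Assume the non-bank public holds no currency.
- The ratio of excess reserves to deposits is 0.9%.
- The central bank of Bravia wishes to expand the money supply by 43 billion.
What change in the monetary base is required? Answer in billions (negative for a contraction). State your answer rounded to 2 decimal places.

The money multiplier is m = 1 / (rr + e) = 1 / (0.24 + 0.009) ≈ 4.01606.
ΔMB = ΔM / m = (+43) / 4.01606 ≈ 10.707 billion.

10.71 billion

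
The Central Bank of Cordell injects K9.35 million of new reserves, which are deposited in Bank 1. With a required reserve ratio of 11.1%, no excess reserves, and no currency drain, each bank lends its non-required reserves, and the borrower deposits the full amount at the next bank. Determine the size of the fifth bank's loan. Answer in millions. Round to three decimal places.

K5.192 million

Each bank lends a fraction (1 − rr) = 0.8890 of the deposit it receives, so Bank 5 receives 9.35·0.8890^4 and lends 9.35·0.8890^5 ≈ 5.1918 million.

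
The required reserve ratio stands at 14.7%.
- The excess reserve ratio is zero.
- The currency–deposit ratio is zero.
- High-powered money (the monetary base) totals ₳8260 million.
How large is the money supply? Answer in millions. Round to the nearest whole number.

With no currency drain or excess reserves, the money multiplier is m = 1/rr = 1/0.147 ≈ 6.80272.
Money supply M = m × MB = 6.80272 × 8260 = 56190.4672 million.

₳56190 million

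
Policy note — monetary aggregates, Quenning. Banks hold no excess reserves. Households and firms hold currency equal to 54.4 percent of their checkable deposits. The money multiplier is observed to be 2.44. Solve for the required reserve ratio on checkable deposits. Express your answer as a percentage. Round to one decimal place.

8.9%

Using m = 2.44. Since m = (1 + c)/(c + rr + e), the denominator satisfies c + rr + e = (1 + c)/m = (1 + 0.544) / 2.44 ≈ 0.632787.
With c = 0.544 and e = 0, the required reserve ratio on checkable deposits is 0.632787 − 0.544 − 0 = 0.088787.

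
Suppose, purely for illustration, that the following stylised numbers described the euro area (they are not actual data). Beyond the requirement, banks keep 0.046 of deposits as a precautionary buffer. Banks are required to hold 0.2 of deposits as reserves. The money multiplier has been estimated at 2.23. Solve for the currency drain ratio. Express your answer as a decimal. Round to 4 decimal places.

Using m = 2.23. From m = (1 + c)/(c + rr + e), rearranging gives 1 + c = m·(c + rr + e), so c·(1 − m) = m·(rr + e) − 1.
Hence c = [m·(rr + e) − 1]/(1 − m) = [2.23 × (0.2 + 0.046) − 1] / (1 − 2.23) ≈ 0.367008.

0.3670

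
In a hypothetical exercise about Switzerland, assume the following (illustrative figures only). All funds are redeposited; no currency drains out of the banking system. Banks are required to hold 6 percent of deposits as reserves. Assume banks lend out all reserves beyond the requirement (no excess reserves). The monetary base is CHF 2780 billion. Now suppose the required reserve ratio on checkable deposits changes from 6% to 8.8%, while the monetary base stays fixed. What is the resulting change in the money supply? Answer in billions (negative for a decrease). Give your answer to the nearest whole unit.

-14742 billion

Initially m₁ = 1 / (0.06) ≈ 16.66667, so M₁ = 16.66667 × 2780 = 46333.3426 billion.
After the change m₂ = 1 / (0.088) ≈ 11.36364, so M₂ = 11.36364 × 2780 = 31590.9192 billion.
ΔM = M₂ − M₁ = 31590.9192 − 46333.3426 = -14742.4234 billion.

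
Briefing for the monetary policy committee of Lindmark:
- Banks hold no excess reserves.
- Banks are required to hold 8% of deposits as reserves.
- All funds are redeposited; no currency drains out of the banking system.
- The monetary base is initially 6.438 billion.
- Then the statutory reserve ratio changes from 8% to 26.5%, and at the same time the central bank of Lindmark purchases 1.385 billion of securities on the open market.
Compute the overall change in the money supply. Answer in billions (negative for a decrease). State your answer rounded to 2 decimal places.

Before: m₁ = 1 / (0.08) = 12.5, MB₁ = 6.438, so M₁ = 12.5 × 6.438 = 80.475 billion.
After: m₂ = 1 / (0.265) ≈ 3.7736, MB₂ = 6.438 + 1.385 = 7.823, so M₂ = 3.7736 × 7.823 ≈ 29.5209 billion.
ΔM = M₂ − M₁ = 29.5209 − 80.475 = -50.9541 billion.

-50.95 billion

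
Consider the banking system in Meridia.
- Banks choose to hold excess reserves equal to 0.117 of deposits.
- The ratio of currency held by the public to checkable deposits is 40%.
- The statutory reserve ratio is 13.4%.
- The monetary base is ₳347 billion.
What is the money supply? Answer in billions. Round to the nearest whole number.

The money multiplier is m = (1 + c) / (rr + e + c) = (1 + 0.4) / (0.134 + 0.117 + 0.4) ≈ 2.1505.
So M = m × MB = 2.1505 × 347 = 746.2235 billion.

₳746 billion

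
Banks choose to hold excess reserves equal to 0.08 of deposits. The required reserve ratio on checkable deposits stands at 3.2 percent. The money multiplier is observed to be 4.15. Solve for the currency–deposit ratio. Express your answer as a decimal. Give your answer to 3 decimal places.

0.170

Using m = 4.15. From m = (1 + c)/(c + rr + e), rearranging gives 1 + c = m·(c + rr + e), so c·(1 − m) = m·(rr + e) − 1.
Hence c = [m·(rr + e) − 1]/(1 − m) = [4.15 × (0.032 + 0.08) − 1] / (1 − 4.15) ≈ 0.169905.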